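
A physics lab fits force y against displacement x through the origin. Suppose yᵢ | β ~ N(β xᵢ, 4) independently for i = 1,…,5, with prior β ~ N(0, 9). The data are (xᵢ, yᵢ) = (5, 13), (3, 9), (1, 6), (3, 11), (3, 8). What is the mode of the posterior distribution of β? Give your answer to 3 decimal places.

log p(β | y) = −Σ(yᵢ − βxᵢ)²/(2·4) − β²/(2·9) + const.
Setting the derivative to zero: Σxᵢ(yᵢ − βxᵢ)/4 − β/9 = 0, so β = Σxᵢyᵢ / (Σxᵢ² + σ²/τ²).
Σxᵢyᵢ = 5·13 + 3·9 + 1·6 + 3·11 + 3·8 = 155; Σxᵢ² = 53; σ²/τ² = 4/9.
β̂_MAP = 155 / (53 + 4/9) = 155/(481/9) = 1395/481 ≈ 2.900.

β̂_MAP = 2.900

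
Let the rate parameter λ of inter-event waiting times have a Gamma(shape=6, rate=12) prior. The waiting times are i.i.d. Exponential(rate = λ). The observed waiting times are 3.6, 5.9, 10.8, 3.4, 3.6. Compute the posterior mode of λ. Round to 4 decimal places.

The Exponential(rate=λ) likelihood is ∝ λ^n e^(−λΣtᵢ). Here n = 5 and Σtᵢ = 3.6 + 5.9 + 10.8 + 3.4 + 3.6 = 27.3.
Posterior ∝ λ^5e^(−12λ) · λ^5e^(−27.3λ) = λ^10e^(−39.3λ), i.e. Gamma(11, 39.3).
Mode = (a−1)/b = 10/39.3 ≈ 0.2545.

λ̂_MAP = 0.2545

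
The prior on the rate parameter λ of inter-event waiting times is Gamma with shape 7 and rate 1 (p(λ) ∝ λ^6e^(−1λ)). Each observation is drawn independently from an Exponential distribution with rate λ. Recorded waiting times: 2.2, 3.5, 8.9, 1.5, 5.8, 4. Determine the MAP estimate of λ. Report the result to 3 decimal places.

λ̂_MAP = 0.446

The Exponential(rate=λ) likelihood is ∝ λ^n e^(−λΣtᵢ). Here n = 6 and Σtᵢ = 2.2 + 3.5 + 8.9 + 1.5 + 5.8 + 4 = 25.9.
Posterior ∝ λ^6e^(−1λ) · λ^6e^(−25.9λ) = λ^12e^(−26.9λ), i.e. Gamma(13, 26.9).
Mode = (a−1)/b = 12/26.9 ≈ 0.446.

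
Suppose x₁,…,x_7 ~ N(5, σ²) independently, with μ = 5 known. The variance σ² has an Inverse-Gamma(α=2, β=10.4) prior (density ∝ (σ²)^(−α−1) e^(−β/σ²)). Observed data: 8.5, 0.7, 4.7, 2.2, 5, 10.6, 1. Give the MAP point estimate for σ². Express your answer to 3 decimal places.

Sum of squared deviations about the known mean: SS = (8.5−5)² + (0.7−5)² + (4.7−5)² + (2.2−5)² + (5−5)² + (10.6−5)² + (1−5)² = 86.03.
The Normal likelihood contributes (σ²)^(−n/2) exp(−SS/(2σ²)), so the posterior is Inverse-Gamma(α + n/2, β + SS/2) = Inverse-Gamma(5.5, 53.415).
The mode of Inverse-Gamma(a, b) is b/(a+1) = 53.415/6.5 ≈ 8.218.

σ̂²_MAP = 8.218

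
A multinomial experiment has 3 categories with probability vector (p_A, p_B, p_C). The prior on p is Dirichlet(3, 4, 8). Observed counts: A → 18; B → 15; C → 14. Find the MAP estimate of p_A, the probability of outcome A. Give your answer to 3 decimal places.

MAP estimate of p_A = 0.339

The posterior is Dirichlet(αᵢ + nᵢ) = Dirichlet(21, 19, 22).
For a Dirichlet(a₁,…,a_K) with all aᵢ > 1, the mode has j-th component (aⱼ − 1)/(Σaᵢ − K).
Here Σaᵢ = 62 and K = 3, so p_A = (21 − 1)/(62 − 3) = 20/59 ≈ 0.339.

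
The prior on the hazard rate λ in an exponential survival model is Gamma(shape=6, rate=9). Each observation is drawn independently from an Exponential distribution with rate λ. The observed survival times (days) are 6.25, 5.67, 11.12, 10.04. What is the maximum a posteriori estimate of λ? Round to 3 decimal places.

λ̂_MAP = 0.214

The Exponential(rate=λ) likelihood is ∝ λ^n e^(−λΣtᵢ). Here n = 4 and Σtᵢ = 6.25 + 5.67 + 11.12 + 10.04 = 33.08.
Posterior ∝ λ^5e^(−9λ) · λ^4e^(−33.08λ) = λ^9e^(−42.08λ), i.e. Gamma(10, 42.08).
Mode = (a−1)/b = 9/42.08 ≈ 0.214.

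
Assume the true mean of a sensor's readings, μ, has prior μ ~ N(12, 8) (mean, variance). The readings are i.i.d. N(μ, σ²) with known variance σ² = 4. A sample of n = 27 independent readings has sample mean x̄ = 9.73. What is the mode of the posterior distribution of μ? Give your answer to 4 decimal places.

n = 27, x̄ = 9.73.
For a Normal prior and Normal likelihood with known variance, the posterior is Normal; its mode equals its mean, the precision-weighted average.
Prior precision 1/σ₀² = 1/8 = 0.125; data precision n/σ² = 27/4 = 6.75.
μ̂ = (0.125·12 + 6.75·9.73) / (0.125 + 6.75) = 67.1775/6.875 = 26871/2750 ≈ 9.7713.

μ̂_MAP = 9.7713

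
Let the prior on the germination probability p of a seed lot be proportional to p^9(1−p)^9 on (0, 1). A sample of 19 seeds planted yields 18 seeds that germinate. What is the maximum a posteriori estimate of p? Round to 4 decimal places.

The prior density ∝ p^9(1−p)^9 is the kernel of Beta(10, 10).
Data: 18 successes in 19 trials. The binomial likelihood contributes p^18(1−p)^1, so the posterior is Beta(10+18, 10+1) = Beta(28, 11).
For Beta(a, b) with a, b > 1 the mode is (a−1)/(a+b−2) = 27/37 ≈ 0.7297.

p̂_MAP = 0.7297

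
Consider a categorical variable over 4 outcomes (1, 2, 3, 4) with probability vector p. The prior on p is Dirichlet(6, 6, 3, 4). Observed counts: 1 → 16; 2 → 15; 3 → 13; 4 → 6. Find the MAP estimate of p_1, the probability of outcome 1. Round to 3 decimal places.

The posterior is Dirichlet(αᵢ + nᵢ) = Dirichlet(22, 21, 16, 10).
For a Dirichlet(a₁,…,a_K) with all aᵢ > 1, the mode has j-th component (aⱼ − 1)/(Σaᵢ − K).
Here Σaᵢ = 69 and K = 4, so p_1 = (22 − 1)/(69 − 4) = 21/65 ≈ 0.323.

MAP estimate: 0.323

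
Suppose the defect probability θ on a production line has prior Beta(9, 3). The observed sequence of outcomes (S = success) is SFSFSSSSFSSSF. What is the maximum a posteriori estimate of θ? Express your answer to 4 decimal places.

Prior: Beta(9, 3).
Data: 9 successes in 13 trials (from the sequence). The binomial likelihood contributes θ^9(1−θ)^4, so the posterior is Beta(9+9, 3+4) = Beta(18, 7).
For Beta(a, b) with a, b > 1 the mode is (a−1)/(a+b−2) = 17/23 ≈ 0.7391.

θ̂_MAP = 0.7391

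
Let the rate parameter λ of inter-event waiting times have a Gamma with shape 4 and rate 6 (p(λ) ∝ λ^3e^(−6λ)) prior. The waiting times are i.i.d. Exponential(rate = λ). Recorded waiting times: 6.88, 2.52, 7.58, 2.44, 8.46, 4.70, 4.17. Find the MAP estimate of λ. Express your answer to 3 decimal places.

The Exponential(rate=λ) likelihood is ∝ λ^n e^(−λΣtᵢ). Here n = 7 and Σtᵢ = 6.88 + 2.52 + 7.58 + 2.44 + 8.46 + 4.70 + 4.17 = 36.75.
Posterior ∝ λ^3e^(−6λ) · λ^7e^(−36.75λ) = λ^10e^(−42.75λ), i.e. Gamma(11, 42.75).
Mode = (a−1)/b = 10/42.75 ≈ 0.234.

λ̂_MAP = 0.234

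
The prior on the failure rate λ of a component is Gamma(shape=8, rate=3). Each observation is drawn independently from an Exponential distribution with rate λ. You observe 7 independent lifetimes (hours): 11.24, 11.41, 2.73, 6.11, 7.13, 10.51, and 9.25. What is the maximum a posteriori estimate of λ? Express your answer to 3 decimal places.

λ̂_MAP = 0.228

The Exponential(rate=λ) likelihood is ∝ λ^n e^(−λΣtᵢ). Here n = 7 and Σtᵢ = 11.24 + 11.41 + 2.73 + 6.11 + 7.13 + 10.51 + 9.25 = 58.38.
Posterior ∝ λ^7e^(−3λ) · λ^7e^(−58.38λ) = λ^14e^(−61.38λ), i.e. Gamma(15, 61.38).
Mode = (a−1)/b = 14/61.38 ≈ 0.228.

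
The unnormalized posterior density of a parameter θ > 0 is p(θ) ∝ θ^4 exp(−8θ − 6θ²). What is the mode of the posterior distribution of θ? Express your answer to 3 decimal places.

θ̂_MAP = 0.333

ℓ'(θ) = 4/θ − 8 − 12θ. Setting this to zero and multiplying by θ: 12θ² + 8θ − 4 = 0.
θ = (−8 + √(8² + 4·12·4)) / (2·12) = (−8 + √256) / 24 = (−8 + 16)/24 = 1/3.
ℓ''(θ) = −4/θ² − 12 < 0, confirming a maximum.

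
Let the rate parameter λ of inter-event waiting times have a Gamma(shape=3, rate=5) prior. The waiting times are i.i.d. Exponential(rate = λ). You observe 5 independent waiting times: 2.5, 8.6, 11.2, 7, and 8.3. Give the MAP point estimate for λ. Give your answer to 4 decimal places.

The Exponential(rate=λ) likelihood is ∝ λ^n e^(−λΣtᵢ). Here n = 5 and Σtᵢ = 2.5 + 8.6 + 11.2 + 7 + 8.3 = 37.6.
Posterior ∝ λ^2e^(−5λ) · λ^5e^(−37.6λ) = λ^7e^(−42.6λ), i.e. Gamma(8, 42.6).
Mode = (a−1)/b = 7/42.6 ≈ 0.1643.

λ̂_MAP = 0.1643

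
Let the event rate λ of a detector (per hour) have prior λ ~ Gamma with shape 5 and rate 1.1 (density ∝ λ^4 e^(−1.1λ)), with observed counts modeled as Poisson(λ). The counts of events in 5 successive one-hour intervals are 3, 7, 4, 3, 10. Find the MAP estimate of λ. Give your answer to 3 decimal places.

Σxᵢ = 3+7+4+3+10 = 27, with n = 5.
Posterior ∝ λ^4e^(−1.1λ) · λ^27e^(−5λ) = λ^31e^(−6.1λ), i.e. Gamma(shape=32, rate=6.1).
The mode of a Gamma(a, b) with a ≥ 1 (shape–rate) is (a−1)/b = 31/6.1 ≈ 5.082.

λ̂_MAP = 5.082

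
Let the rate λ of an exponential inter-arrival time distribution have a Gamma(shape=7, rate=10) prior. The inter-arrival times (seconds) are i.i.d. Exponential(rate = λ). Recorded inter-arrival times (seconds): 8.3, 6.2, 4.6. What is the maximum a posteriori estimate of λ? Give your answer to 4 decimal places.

λ̂_MAP = 0.3093

The Exponential(rate=λ) likelihood is ∝ λ^n e^(−λΣtᵢ). Here n = 3 and Σtᵢ = 8.3 + 6.2 + 4.6 = 19.1.
Posterior ∝ λ^6e^(−10λ) · λ^3e^(−19.1λ) = λ^9e^(−29.1λ), i.e. Gamma(10, 29.1).
Mode = (a−1)/b = 9/29.1 ≈ 0.3093.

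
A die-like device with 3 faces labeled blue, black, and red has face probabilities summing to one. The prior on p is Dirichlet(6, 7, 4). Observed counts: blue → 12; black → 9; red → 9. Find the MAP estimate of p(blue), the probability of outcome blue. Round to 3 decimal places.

MAP estimate of p(blue) = 0.386

The posterior is Dirichlet(αᵢ + nᵢ) = Dirichlet(18, 16, 13).
For a Dirichlet(a₁,…,a_K) with all aᵢ > 1, the mode has j-th component (aⱼ − 1)/(Σaᵢ − K).
Here Σaᵢ = 47 and K = 3, so p(blue) = (18 − 1)/(47 − 3) = 17/44 ≈ 0.386.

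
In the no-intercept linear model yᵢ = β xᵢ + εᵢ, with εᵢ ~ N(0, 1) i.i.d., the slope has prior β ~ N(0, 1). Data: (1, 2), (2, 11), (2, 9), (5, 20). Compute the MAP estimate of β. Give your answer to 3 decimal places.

β̂_MAP = 4.057

log p(β | y) = −Σ(yᵢ − βxᵢ)²/(2·1) − β²/(2·1) + const.
Setting the derivative to zero: Σxᵢ(yᵢ − βxᵢ)/1 − β/1 = 0, so β = Σxᵢyᵢ / (Σxᵢ² + σ²/τ²).
Σxᵢyᵢ = 1·2 + 2·11 + 2·9 + 5·20 = 142; Σxᵢ² = 34; σ²/τ² = 1.
β̂_MAP = 142 / (34 + 1) = 142/35 ≈ 4.057.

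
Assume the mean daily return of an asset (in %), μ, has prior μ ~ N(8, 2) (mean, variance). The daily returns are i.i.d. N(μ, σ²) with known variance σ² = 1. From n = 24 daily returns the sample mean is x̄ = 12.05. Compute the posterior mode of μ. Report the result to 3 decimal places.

μ̂_MAP = 11.967

n = 24, x̄ = 12.05.
For a Normal prior and Normal likelihood with known variance, the posterior is Normal; its mode equals its mean, the precision-weighted average.
Prior precision 1/σ₀² = 1/2 = 0.5; data precision n/σ² = 24/1 = 24.
μ̂ = (0.5·8 + 24·12.05) / (0.5 + 24) = 293.2/24.5 = 2932/245 ≈ 11.967.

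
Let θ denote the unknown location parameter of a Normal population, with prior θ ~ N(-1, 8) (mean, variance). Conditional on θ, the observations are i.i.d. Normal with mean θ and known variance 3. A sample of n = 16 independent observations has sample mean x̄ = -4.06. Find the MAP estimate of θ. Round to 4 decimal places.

n = 16, x̄ = -4.06.
For a Normal prior and Normal likelihood with known variance, the posterior is Normal; its mode equals its mean, the precision-weighted average.
Prior precision 1/σ₀² = 1/8 = 0.125; data precision n/σ² = 16/3.
θ̂ = (0.125·(-1) + (16/3)·(-4.06)) / (0.125 + 16/3) = (-13067/600)/(131/24) = -13067/3275 ≈ -3.9899.

θ̂_MAP = -3.9899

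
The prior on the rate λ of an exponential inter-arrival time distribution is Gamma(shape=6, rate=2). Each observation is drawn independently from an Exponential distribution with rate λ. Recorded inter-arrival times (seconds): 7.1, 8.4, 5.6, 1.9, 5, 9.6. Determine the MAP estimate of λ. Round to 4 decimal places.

The Exponential(rate=λ) likelihood is ∝ λ^n e^(−λΣtᵢ). Here n = 6 and Σtᵢ = 7.1 + 8.4 + 5.6 + 1.9 + 5 + 9.6 = 37.6.
Posterior ∝ λ^5e^(−2λ) · λ^6e^(−37.6λ) = λ^11e^(−39.6λ), i.e. Gamma(12, 39.6).
Mode = (a−1)/b = 11/39.6 ≈ 0.2778.

λ̂_MAP = 0.2778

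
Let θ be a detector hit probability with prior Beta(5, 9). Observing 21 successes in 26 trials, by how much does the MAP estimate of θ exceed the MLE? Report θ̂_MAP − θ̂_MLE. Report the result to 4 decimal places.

MAP − MLE = -0.1498

Posterior is Beta(26, 14); MAP = (26−1)/(40−2) = 25/38 ≈ 0.65789.
MLE ignores the prior: θ̂_MLE = k/n = 21/26 ≈ 0.80769.
Difference = 25/38 − 21/26 = -37/247 ≈ -0.1498.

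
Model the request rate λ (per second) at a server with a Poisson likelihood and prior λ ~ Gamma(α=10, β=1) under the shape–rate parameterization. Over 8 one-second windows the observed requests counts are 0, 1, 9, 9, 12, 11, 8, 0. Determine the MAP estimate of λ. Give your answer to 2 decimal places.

λ̂_MAP = 6.56

Σxᵢ = 0+1+9+9+12+11+8+0 = 50, with n = 8.
Posterior ∝ λ^9e^(−1λ) · λ^50e^(−8λ) = λ^59e^(−9λ), i.e. Gamma(shape=60, rate=9).
The mode of a Gamma(a, b) with a ≥ 1 (shape–rate) is (a−1)/b = 59/9 ≈ 6.56.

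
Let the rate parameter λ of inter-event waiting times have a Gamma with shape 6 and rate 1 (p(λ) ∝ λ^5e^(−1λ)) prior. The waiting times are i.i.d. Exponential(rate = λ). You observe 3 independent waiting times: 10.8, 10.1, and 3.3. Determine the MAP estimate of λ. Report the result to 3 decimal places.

λ̂_MAP = 0.317

The Exponential(rate=λ) likelihood is ∝ λ^n e^(−λΣtᵢ). Here n = 3 and Σtᵢ = 10.8 + 10.1 + 3.3 = 24.2.
Posterior ∝ λ^5e^(−1λ) · λ^3e^(−24.2λ) = λ^8e^(−25.2λ), i.e. Gamma(9, 25.2).
Mode = (a−1)/b = 8/25.2 ≈ 0.317.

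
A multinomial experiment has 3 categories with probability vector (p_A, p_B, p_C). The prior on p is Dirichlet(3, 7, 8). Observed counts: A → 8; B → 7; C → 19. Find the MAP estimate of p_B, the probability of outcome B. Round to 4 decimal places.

MAP estimate of p_B = 0.2653

The posterior is Dirichlet(αᵢ + nᵢ) = Dirichlet(11, 14, 27).
For a Dirichlet(a₁,…,a_K) with all aᵢ > 1, the mode has j-th component (aⱼ − 1)/(Σaᵢ − K).
Here Σaᵢ = 52 and K = 3, so p_B = (14 − 1)/(52 − 3) = 13/49 ≈ 0.2653.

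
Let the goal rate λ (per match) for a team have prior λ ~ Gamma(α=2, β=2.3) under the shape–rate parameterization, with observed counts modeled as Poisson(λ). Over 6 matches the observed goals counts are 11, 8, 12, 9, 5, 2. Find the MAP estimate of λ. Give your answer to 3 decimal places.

Σxᵢ = 11+8+12+9+5+2 = 47, with n = 6.
Posterior ∝ λe^(−2.3λ) · λ^47e^(−6λ) = λ^48e^(−8.3λ), i.e. Gamma(shape=49, rate=8.3).
The mode of a Gamma(a, b) with a ≥ 1 (shape–rate) is (a−1)/b = 48/8.3 ≈ 5.783.

λ̂_MAP = 5.783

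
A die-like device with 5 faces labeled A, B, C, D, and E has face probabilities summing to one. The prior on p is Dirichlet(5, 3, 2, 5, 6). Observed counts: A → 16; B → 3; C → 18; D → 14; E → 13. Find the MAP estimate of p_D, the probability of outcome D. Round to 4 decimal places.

MAP estimate of p_D = 0.2250

The posterior is Dirichlet(αᵢ + nᵢ) = Dirichlet(21, 6, 20, 19, 19).
For a Dirichlet(a₁,…,a_K) with all aᵢ > 1, the mode has j-th component (aⱼ − 1)/(Σaᵢ − K).
Here Σaᵢ = 85 and K = 5, so p_D = (19 − 1)/(85 − 5) = 18/80 ≈ 0.2250.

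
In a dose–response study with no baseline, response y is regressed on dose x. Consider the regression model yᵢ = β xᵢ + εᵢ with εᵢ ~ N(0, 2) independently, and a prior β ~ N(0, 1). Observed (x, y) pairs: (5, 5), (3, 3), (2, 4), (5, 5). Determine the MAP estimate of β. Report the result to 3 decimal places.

β̂_MAP = 1.031

log p(β | y) = −Σ(yᵢ − βxᵢ)²/(2·2) − β²/(2·1) + const.
Setting the derivative to zero: Σxᵢ(yᵢ − βxᵢ)/2 − β/1 = 0, so β = Σxᵢyᵢ / (Σxᵢ² + σ²/τ²).
Σxᵢyᵢ = 5·5 + 3·3 + 2·4 + 5·5 = 67; Σxᵢ² = 63; σ²/τ² = 2.
β̂_MAP = 67 / (63 + 2) = 67/65 ≈ 1.031.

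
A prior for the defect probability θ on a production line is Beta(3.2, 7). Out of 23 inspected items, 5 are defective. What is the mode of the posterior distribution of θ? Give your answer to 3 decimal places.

θ̂_MAP = 0.231

Prior: Beta(3.2, 7).
Data: 5 successes in 23 trials. The binomial likelihood contributes θ^5(1−θ)^18, so the posterior is Beta(3.2+5, 7+18) = Beta(8.2, 25).
For Beta(a, b) with a, b > 1 the mode is (a−1)/(a+b−2) = 7.2/31.2 ≈ 0.231.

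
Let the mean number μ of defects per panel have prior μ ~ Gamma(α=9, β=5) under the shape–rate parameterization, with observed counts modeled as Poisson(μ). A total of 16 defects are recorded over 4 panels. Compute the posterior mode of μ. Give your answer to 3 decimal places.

μ̂_MAP = 2.667

Σxᵢ = 16, n = 4.
Posterior ∝ μ^8e^(−5μ) · μ^16e^(−4μ) = μ^24e^(−9μ), i.e. Gamma(shape=25, rate=9).
The mode of a Gamma(a, b) with a ≥ 1 (shape–rate) is (a−1)/b = 24/9 ≈ 2.667.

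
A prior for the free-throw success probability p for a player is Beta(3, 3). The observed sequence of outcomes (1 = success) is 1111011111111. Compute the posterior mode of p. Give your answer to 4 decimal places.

p̂_MAP = 0.8235

Prior: Beta(3, 3).
Data: 12 successes in 13 trials (from the sequence). The binomial likelihood contributes p^12(1−p)^1, so the posterior is Beta(3+12, 3+1) = Beta(15, 4).
For Beta(a, b) with a, b > 1 the mode is (a−1)/(a+b−2) = 14/17 ≈ 0.8235.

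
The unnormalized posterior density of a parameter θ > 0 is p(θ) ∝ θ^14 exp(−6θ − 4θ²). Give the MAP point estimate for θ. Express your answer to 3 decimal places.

θ̂_MAP = 1.000

ℓ'(θ) = 14/θ − 6 − 8θ. Setting this to zero and multiplying by θ: 8θ² + 6θ − 14 = 0.
θ = (−6 + √(6² + 4·8·14)) / (2·8) = (−6 + √484) / 16 = (−6 + 22)/16 = 1.
ℓ''(θ) = −14/θ² − 8 < 0, confirming a maximum.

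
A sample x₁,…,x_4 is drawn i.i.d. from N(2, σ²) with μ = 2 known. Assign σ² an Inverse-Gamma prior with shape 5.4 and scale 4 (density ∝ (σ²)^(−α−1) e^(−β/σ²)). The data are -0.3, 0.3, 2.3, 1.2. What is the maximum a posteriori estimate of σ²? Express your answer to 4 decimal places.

σ̂²_MAP = 1.0065

Sum of squared deviations about the known mean: SS = (-0.3−2)² + (0.3−2)² + (2.3−2)² + (1.2−2)² = 8.91.
The Normal likelihood contributes (σ²)^(−n/2) exp(−SS/(2σ²)), so the posterior is Inverse-Gamma(α + n/2, β + SS/2) = Inverse-Gamma(7.4, 8.455).
The mode of Inverse-Gamma(a, b) is b/(a+1) = 8.455/8.4 ≈ 1.0065.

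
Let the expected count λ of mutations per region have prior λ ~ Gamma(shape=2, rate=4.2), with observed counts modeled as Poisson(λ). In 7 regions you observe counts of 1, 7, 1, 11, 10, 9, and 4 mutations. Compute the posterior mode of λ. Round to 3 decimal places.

λ̂_MAP = 3.929

Σxᵢ = 1+7+1+11+10+9+4 = 43, with n = 7.
Posterior ∝ λe^(−4.2λ) · λ^43e^(−7λ) = λ^44e^(−11.2λ), i.e. Gamma(shape=45, rate=11.2).
The mode of a Gamma(a, b) with a ≥ 1 (shape–rate) is (a−1)/b = 44/11.2 ≈ 3.929.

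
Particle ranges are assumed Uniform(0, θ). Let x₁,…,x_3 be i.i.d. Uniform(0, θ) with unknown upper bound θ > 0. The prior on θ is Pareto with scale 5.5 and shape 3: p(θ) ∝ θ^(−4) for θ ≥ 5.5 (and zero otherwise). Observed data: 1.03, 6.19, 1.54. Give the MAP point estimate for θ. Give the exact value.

The Uniform(0, θ) likelihood is θ^(−n) for θ ≥ max(xᵢ), zero otherwise. Here max(xᵢ) = 6.19.
Posterior ∝ θ^(−4) · θ^(−3) = θ^(−7) on θ ≥ max(5.5, 6.19) = 6.19.
This density is strictly decreasing in θ, so the posterior mode lies at the lower boundary of the support.

θ̂_MAP = 6.19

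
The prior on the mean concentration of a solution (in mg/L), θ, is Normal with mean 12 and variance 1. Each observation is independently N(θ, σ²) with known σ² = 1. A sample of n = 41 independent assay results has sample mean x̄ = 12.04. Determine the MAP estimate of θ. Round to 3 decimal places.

θ̂_MAP = 12.039

n = 41, x̄ = 12.04.
For a Normal prior and Normal likelihood with known variance, the posterior is Normal; its mode equals its mean, the precision-weighted average.
Prior precision 1/σ₀² = 1/1 = 1; data precision n/σ² = 41/1 = 41.
θ̂ = (1·12 + 41·12.04) / (1 + 41) = 505.64/42 = 12641/1050 ≈ 12.039.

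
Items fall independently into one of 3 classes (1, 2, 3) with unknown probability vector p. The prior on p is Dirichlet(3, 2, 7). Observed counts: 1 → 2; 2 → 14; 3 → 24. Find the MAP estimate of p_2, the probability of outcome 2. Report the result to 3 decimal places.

MAP estimate: 0.306

The posterior is Dirichlet(αᵢ + nᵢ) = Dirichlet(5, 16, 31).
For a Dirichlet(a₁,…,a_K) with all aᵢ > 1, the mode has j-th component (aⱼ − 1)/(Σaᵢ − K).
Here Σaᵢ = 52 and K = 3, so p_2 = (16 − 1)/(52 − 3) = 15/49 ≈ 0.306.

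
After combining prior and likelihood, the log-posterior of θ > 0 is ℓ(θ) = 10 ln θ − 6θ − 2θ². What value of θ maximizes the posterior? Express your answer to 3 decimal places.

ℓ'(θ) = 10/θ − 6 − 4θ. Setting this to zero and multiplying by θ: 4θ² + 6θ − 10 = 0.
θ = (−6 + √(6² + 4·4·10)) / (2·4) = (−6 + √196) / 8 = (−6 + 14)/8 = 1.
ℓ''(θ) = −10/θ² − 4 < 0, confirming a maximum.

θ̂_MAP = 1.000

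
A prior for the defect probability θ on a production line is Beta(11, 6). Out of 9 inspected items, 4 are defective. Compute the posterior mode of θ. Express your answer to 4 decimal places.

Prior: Beta(11, 6).
Data: 4 successes in 9 trials. The binomial likelihood contributes θ^4(1−θ)^5, so the posterior is Beta(11+4, 6+5) = Beta(15, 11).
For Beta(a, b) with a, b > 1 the mode is (a−1)/(a+b−2) = 14/24 ≈ 0.5833.

θ̂_MAP = 0.5833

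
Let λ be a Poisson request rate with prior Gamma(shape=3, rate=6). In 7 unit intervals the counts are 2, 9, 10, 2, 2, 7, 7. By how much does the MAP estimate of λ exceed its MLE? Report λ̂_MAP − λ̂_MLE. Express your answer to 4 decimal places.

MAP − MLE = -2.4176

Σxᵢ = 39. Posterior is Gamma(42, 13); MAP = (42−1)/13 = 41/13 ≈ 3.15385.
MLE = x̄ = 39/7 ≈ 5.57143.
Difference = 41/13 − 39/7 = -220/91 ≈ -2.4176.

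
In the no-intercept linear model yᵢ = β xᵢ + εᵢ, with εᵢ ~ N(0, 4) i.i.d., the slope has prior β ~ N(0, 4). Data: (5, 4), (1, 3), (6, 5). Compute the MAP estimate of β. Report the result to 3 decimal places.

log p(β | y) = −Σ(yᵢ − βxᵢ)²/(2·4) − β²/(2·4) + const.
Setting the derivative to zero: Σxᵢ(yᵢ − βxᵢ)/4 − β/4 = 0, so β = Σxᵢyᵢ / (Σxᵢ² + σ²/τ²).
Σxᵢyᵢ = 5·4 + 1·3 + 6·5 = 53; Σxᵢ² = 62; σ²/τ² = 1.
β̂_MAP = 53 / (62 + 1) = 53/63 ≈ 0.841.

β̂_MAP = 0.841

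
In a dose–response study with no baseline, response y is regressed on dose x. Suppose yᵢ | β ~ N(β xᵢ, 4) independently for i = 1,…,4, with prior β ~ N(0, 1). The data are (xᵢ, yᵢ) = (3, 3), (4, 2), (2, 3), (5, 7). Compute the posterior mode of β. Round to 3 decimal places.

log p(β | y) = −Σ(yᵢ − βxᵢ)²/(2·4) − β²/(2·1) + const.
Setting the derivative to zero: Σxᵢ(yᵢ − βxᵢ)/4 − β/1 = 0, so β = Σxᵢyᵢ / (Σxᵢ² + σ²/τ²).
Σxᵢyᵢ = 3·3 + 4·2 + 2·3 + 5·7 = 58; Σxᵢ² = 54; σ²/τ² = 4.
β̂_MAP = 58 / (54 + 4) = 58/58 ≈ 1.000.

β̂_MAP = 1.000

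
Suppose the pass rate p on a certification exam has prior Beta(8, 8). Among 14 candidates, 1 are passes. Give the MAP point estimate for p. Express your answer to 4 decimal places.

p̂_MAP = 0.2857

Prior: Beta(8, 8).
Data: 1 success in 14 trials. The binomial likelihood contributes p(1−p)^13, so the posterior is Beta(8+1, 8+13) = Beta(9, 21).
For Beta(a, b) with a, b > 1 the mode is (a−1)/(a+b−2) = 8/28 ≈ 0.2857.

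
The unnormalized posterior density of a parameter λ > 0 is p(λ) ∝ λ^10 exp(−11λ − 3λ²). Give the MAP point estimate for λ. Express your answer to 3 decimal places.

λ̂_MAP = 0.667

ℓ'(λ) = 10/λ − 11 − 6λ. Setting this to zero and multiplying by λ: 6λ² + 11λ − 10 = 0.
λ = (−11 + √(11² + 4·6·10)) / (2·6) = (−11 + √361) / 12 = (−11 + 19)/12 = 2/3.
ℓ''(λ) = −10/λ² − 6 < 0, confirming a maximum.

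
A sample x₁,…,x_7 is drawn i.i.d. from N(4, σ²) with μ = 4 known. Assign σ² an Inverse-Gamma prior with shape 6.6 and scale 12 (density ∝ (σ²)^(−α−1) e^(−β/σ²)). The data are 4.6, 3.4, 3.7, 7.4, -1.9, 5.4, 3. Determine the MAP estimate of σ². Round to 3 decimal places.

σ̂²_MAP = 3.340

Sum of squared deviations about the known mean: SS = (4.6−4)² + (3.4−4)² + (3.7−4)² + (7.4−4)² + (-1.9−4)² + (5.4−4)² + (3−4)² = 50.14.
The Normal likelihood contributes (σ²)^(−n/2) exp(−SS/(2σ²)), so the posterior is Inverse-Gamma(α + n/2, β + SS/2) = Inverse-Gamma(10.1, 37.07).
The mode of Inverse-Gamma(a, b) is b/(a+1) = 37.07/11.1 ≈ 3.340.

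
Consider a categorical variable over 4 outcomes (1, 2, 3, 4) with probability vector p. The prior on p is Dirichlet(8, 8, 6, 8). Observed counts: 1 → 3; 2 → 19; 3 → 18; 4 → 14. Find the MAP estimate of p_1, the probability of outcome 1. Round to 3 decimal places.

MAP estimate: 0.125

The posterior is Dirichlet(αᵢ + nᵢ) = Dirichlet(11, 27, 24, 22).
For a Dirichlet(a₁,…,a_K) with all aᵢ > 1, the mode has j-th component (aⱼ − 1)/(Σaᵢ − K).
Here Σaᵢ = 84 and K = 4, so p_1 = (11 − 1)/(84 − 4) = 10/80 ≈ 0.125.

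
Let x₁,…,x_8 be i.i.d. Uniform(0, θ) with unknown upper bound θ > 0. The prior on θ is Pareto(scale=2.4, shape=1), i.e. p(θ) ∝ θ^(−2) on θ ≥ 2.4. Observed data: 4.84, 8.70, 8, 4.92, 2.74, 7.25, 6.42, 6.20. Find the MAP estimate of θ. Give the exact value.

The Uniform(0, θ) likelihood is θ^(−n) for θ ≥ max(xᵢ), zero otherwise. Here max(xᵢ) = 8.70.
Posterior ∝ θ^(−2) · θ^(−8) = θ^(−10) on θ ≥ max(2.4, 8.70) = 8.70.
This density is strictly decreasing in θ, so the posterior mode lies at the lower boundary of the support.

θ̂_MAP = 8.70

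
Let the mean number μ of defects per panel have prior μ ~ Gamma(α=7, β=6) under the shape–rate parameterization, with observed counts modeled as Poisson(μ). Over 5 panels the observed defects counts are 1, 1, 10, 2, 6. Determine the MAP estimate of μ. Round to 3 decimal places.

μ̂_MAP = 2.364

Σxᵢ = 1+1+10+2+6 = 20, with n = 5.
Posterior ∝ μ^6e^(−6μ) · μ^20e^(−5μ) = μ^26e^(−11μ), i.e. Gamma(shape=27, rate=11).
The mode of a Gamma(a, b) with a ≥ 1 (shape–rate) is (a−1)/b = 26/11 ≈ 2.364.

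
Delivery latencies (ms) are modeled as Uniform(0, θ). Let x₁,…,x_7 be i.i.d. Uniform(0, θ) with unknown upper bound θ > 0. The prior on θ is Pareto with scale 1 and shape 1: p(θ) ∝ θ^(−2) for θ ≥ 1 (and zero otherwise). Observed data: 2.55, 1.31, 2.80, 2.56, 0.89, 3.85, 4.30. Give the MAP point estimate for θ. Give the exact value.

The Uniform(0, θ) likelihood is θ^(−n) for θ ≥ max(xᵢ), zero otherwise. Here max(xᵢ) = 4.30.
Posterior ∝ θ^(−2) · θ^(−7) = θ^(−9) on θ ≥ max(1, 4.30) = 4.30.
This density is strictly decreasing in θ, so the posterior mode lies at the lower boundary of the support.

θ̂_MAP = 4.30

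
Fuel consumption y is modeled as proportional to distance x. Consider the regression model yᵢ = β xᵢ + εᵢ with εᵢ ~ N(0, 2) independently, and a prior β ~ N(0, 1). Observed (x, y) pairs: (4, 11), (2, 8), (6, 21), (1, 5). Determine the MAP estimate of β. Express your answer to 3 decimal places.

β̂_MAP = 3.237

log p(β | y) = −Σ(yᵢ − βxᵢ)²/(2·2) − β²/(2·1) + const.
Setting the derivative to zero: Σxᵢ(yᵢ − βxᵢ)/2 − β/1 = 0, so β = Σxᵢyᵢ / (Σxᵢ² + σ²/τ²).
Σxᵢyᵢ = 4·11 + 2·8 + 6·21 + 1·5 = 191; Σxᵢ² = 57; σ²/τ² = 2.
β̂_MAP = 191 / (57 + 2) = 191/59 ≈ 3.237.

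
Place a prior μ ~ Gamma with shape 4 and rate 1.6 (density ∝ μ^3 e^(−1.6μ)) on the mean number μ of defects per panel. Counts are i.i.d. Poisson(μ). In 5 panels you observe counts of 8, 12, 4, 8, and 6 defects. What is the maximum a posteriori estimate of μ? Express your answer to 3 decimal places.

μ̂_MAP = 6.212

Σxᵢ = 8+12+4+8+6 = 38, with n = 5.
Posterior ∝ μ^3e^(−1.6μ) · μ^38e^(−5μ) = μ^41e^(−6.6μ), i.e. Gamma(shape=42, rate=6.6).
The mode of a Gamma(a, b) with a ≥ 1 (shape–rate) is (a−1)/b = 41/6.6 ≈ 6.212.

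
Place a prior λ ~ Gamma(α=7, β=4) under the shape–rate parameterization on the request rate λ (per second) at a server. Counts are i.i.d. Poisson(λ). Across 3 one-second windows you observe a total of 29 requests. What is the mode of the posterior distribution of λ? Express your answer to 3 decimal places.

Σxᵢ = 29, n = 3.
Posterior ∝ λ^6e^(−4λ) · λ^29e^(−3λ) = λ^35e^(−7λ), i.e. Gamma(shape=36, rate=7).
The mode of a Gamma(a, b) with a ≥ 1 (shape–rate) is (a−1)/b = 35/7 ≈ 5.000.

λ̂_MAP = 5.000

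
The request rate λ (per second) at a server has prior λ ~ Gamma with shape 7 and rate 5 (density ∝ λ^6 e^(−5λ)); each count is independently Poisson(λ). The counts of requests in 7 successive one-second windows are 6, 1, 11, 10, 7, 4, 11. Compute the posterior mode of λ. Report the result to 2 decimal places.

λ̂_MAP = 4.67

Σxᵢ = 6+1+11+10+7+4+11 = 50, with n = 7.
Posterior ∝ λ^6e^(−5λ) · λ^50e^(−7λ) = λ^56e^(−12λ), i.e. Gamma(shape=57, rate=12).
The mode of a Gamma(a, b) with a ≥ 1 (shape–rate) is (a−1)/b = 56/12 ≈ 4.67.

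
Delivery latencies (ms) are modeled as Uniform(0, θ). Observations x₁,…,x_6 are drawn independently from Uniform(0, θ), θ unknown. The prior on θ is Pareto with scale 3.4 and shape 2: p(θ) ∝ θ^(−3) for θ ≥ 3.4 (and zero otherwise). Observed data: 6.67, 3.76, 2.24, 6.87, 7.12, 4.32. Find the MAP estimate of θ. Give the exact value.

The Uniform(0, θ) likelihood is θ^(−n) for θ ≥ max(xᵢ), zero otherwise. Here max(xᵢ) = 7.12.
Posterior ∝ θ^(−3) · θ^(−6) = θ^(−9) on θ ≥ max(3.4, 7.12) = 7.12.
This density is strictly decreasing in θ, so the posterior mode lies at the lower boundary of the support.

θ̂_MAP = 7.12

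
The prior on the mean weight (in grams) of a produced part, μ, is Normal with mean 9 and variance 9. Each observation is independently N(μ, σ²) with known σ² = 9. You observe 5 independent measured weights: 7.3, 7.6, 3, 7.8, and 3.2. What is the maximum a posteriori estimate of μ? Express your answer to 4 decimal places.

μ̂_MAP = 6.3167

n = 5; x̄ = (7.3 + 7.6 + 3 + 7.8 + 3.2)/5 = 28.9/5 = 5.78.
For a Normal prior and Normal likelihood with known variance, the posterior is Normal; its mode equals its mean, the precision-weighted average.
Prior precision 1/σ₀² = 1/9; data precision n/σ² = 5/9.
μ̂ = ((1/9)·9 + (5/9)·5.78) / (1/9 + 5/9) = (379/90)/(2/3) = 379/60 ≈ 6.3167.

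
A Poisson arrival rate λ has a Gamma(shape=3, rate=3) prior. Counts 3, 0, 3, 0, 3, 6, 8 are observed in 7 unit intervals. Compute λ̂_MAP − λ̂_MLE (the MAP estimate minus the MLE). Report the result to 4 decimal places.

Σxᵢ = 23. Posterior is Gamma(26, 10); MAP = (26−1)/10 = 25/10 ≈ 2.50000.
MLE = x̄ = 23/7 ≈ 3.28571.
Difference = 25/10 − 23/7 = -11/14 ≈ -0.7857.

MAP − MLE = -0.7857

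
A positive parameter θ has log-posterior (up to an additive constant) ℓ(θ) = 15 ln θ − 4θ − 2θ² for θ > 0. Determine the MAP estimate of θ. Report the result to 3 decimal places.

θ̂_MAP = 1.500

ℓ'(θ) = 15/θ − 4 − 4θ. Setting this to zero and multiplying by θ: 4θ² + 4θ − 15 = 0.
θ = (−4 + √(4² + 4·4·15)) / (2·4) = (−4 + √256) / 8 = (−4 + 16)/8 = 3/2.
ℓ''(θ) = −15/θ² − 4 < 0, confirming a maximum.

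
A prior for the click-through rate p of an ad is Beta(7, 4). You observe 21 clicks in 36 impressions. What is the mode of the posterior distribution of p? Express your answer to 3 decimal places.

p̂_MAP = 0.600

Prior: Beta(7, 4).
Data: 21 successes in 36 trials. The binomial likelihood contributes p^21(1−p)^15, so the posterior is Beta(7+21, 4+15) = Beta(28, 19).
For Beta(a, b) with a, b > 1 the mode is (a−1)/(a+b−2) = 27/45 ≈ 0.600.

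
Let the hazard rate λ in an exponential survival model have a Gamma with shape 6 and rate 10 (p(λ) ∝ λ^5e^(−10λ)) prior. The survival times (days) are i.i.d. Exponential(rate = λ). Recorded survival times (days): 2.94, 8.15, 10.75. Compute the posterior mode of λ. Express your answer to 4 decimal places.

The Exponential(rate=λ) likelihood is ∝ λ^n e^(−λΣtᵢ). Here n = 3 and Σtᵢ = 2.94 + 8.15 + 10.75 = 21.84.
Posterior ∝ λ^5e^(−10λ) · λ^3e^(−21.84λ) = λ^8e^(−31.84λ), i.e. Gamma(9, 31.84).
Mode = (a−1)/b = 8/31.84 ≈ 0.2513.

λ̂_MAP = 0.2513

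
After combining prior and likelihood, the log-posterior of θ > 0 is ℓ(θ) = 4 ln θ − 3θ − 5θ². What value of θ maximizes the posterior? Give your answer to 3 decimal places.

ℓ'(θ) = 4/θ − 3 − 10θ. Setting this to zero and multiplying by θ: 10θ² + 3θ − 4 = 0.
θ = (−3 + √(3² + 4·10·4)) / (2·10) = (−3 + √169) / 20 = (−3 + 13)/20 = 1/2.
ℓ''(θ) = −4/θ² − 10 < 0, confirming a maximum.

θ̂_MAP = 0.500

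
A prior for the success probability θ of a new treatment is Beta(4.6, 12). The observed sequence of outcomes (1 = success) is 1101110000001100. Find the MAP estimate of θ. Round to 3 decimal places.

Prior: Beta(4.6, 12).
Data: 7 successes in 16 trials (from the sequence). The binomial likelihood contributes θ^7(1−θ)^9, so the posterior is Beta(4.6+7, 12+9) = Beta(11.6, 21).
For Beta(a, b) with a, b > 1 the mode is (a−1)/(a+b−2) = 10.6/30.6 ≈ 0.346.

θ̂_MAP = 0.346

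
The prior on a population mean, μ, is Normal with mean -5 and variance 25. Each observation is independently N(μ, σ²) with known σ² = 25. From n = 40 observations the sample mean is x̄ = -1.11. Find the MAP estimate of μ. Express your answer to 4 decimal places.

n = 40, x̄ = -1.11.
For a Normal prior and Normal likelihood with known variance, the posterior is Normal; its mode equals its mean, the precision-weighted average.
Prior precision 1/σ₀² = 1/25 = 0.04; data precision n/σ² = 40/25 = 1.6.
μ̂ = (0.04·(-5) + 1.6·(-1.11)) / (0.04 + 1.6) = (-1.976)/1.64 = -247/205 ≈ -1.2049.

μ̂_MAP = -1.2049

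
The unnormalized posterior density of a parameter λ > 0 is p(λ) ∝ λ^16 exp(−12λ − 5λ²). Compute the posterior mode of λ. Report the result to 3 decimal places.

λ̂_MAP = 0.800

ℓ'(λ) = 16/λ − 12 − 10λ. Setting this to zero and multiplying by λ: 10λ² + 12λ − 16 = 0.
λ = (−12 + √(12² + 4·10·16)) / (2·10) = (−12 + √784) / 20 = (−12 + 28)/20 = 4/5.
ℓ''(λ) = −16/λ² − 10 < 0, confirming a maximum.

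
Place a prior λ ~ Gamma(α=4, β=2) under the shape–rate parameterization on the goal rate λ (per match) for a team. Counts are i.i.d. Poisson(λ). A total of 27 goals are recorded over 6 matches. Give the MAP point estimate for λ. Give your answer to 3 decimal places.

Σxᵢ = 27, n = 6.
Posterior ∝ λ^3e^(−2λ) · λ^27e^(−6λ) = λ^30e^(−8λ), i.e. Gamma(shape=31, rate=8).
The mode of a Gamma(a, b) with a ≥ 1 (shape–rate) is (a−1)/b = 30/8 ≈ 3.750.

λ̂_MAP = 3.750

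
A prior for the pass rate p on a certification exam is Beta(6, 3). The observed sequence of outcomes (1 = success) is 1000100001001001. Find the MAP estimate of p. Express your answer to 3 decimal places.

Prior: Beta(6, 3).
Data: 5 successes in 16 trials (from the sequence). The binomial likelihood contributes p^5(1−p)^11, so the posterior is Beta(6+5, 3+11) = Beta(11, 14).
For Beta(a, b) with a, b > 1 the mode is (a−1)/(a+b−2) = 10/23 ≈ 0.435.

p̂_MAP = 0.435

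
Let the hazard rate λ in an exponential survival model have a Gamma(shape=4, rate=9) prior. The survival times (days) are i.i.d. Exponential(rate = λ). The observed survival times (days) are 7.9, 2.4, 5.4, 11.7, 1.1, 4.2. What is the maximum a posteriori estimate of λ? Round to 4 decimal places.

The Exponential(rate=λ) likelihood is ∝ λ^n e^(−λΣtᵢ). Here n = 6 and Σtᵢ = 7.9 + 2.4 + 5.4 + 11.7 + 1.1 + 4.2 = 32.7.
Posterior ∝ λ^3e^(−9λ) · λ^6e^(−32.7λ) = λ^9e^(−41.7λ), i.e. Gamma(10, 41.7).
Mode = (a−1)/b = 9/41.7 ≈ 0.2158.

λ̂_MAP = 0.2158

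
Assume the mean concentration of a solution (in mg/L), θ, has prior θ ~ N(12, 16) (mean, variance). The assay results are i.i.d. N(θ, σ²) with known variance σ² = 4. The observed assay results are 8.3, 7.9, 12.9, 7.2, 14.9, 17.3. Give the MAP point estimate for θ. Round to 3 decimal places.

n = 6; x̄ = (8.3 + 7.9 + 12.9 + 7.2 + 14.9 + 17.3)/6 = 68.5/6 = 137/12 ≈ 11.4167.
For a Normal prior and Normal likelihood with known variance, the posterior is Normal; its mode equals its mean, the precision-weighted average.
Prior precision 1/σ₀² = 1/16 = 0.0625; data precision n/σ² = 6/4 = 1.5.
θ̂ = (0.0625·12 + 1.5·(137/12)) / (0.0625 + 1.5) = 17.875/1.5625 = 11.440.

θ̂_MAP = 11.440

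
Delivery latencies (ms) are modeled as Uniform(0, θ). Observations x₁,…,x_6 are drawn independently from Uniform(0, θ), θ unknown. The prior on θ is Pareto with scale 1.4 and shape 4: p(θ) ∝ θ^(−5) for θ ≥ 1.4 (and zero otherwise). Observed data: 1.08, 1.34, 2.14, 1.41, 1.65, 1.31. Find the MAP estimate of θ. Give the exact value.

θ̂_MAP = 2.14

The Uniform(0, θ) likelihood is θ^(−n) for θ ≥ max(xᵢ), zero otherwise. Here max(xᵢ) = 2.14.
Posterior ∝ θ^(−5) · θ^(−6) = θ^(−11) on θ ≥ max(1.4, 2.14) = 2.14.
This density is strictly decreasing in θ, so the posterior mode lies at the lower boundary of the support.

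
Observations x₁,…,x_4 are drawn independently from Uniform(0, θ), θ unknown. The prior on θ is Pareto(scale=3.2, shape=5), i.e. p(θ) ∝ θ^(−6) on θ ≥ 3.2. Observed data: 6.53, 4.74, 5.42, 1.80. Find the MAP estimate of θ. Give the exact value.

The Uniform(0, θ) likelihood is θ^(−n) for θ ≥ max(xᵢ), zero otherwise. Here max(xᵢ) = 6.53.
Posterior ∝ θ^(−6) · θ^(−4) = θ^(−10) on θ ≥ max(3.2, 6.53) = 6.53.
This density is strictly decreasing in θ, so the posterior mode lies at the lower boundary of the support.

θ̂_MAP = 6.53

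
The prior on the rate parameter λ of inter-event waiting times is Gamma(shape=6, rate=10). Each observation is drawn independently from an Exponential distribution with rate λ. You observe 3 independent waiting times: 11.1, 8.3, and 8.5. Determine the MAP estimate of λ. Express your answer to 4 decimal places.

The Exponential(rate=λ) likelihood is ∝ λ^n e^(−λΣtᵢ). Here n = 3 and Σtᵢ = 11.1 + 8.3 + 8.5 = 27.9.
Posterior ∝ λ^5e^(−10λ) · λ^3e^(−27.9λ) = λ^8e^(−37.9λ), i.e. Gamma(9, 37.9).
Mode = (a−1)/b = 8/37.9 ≈ 0.2111.

λ̂_MAP = 0.2111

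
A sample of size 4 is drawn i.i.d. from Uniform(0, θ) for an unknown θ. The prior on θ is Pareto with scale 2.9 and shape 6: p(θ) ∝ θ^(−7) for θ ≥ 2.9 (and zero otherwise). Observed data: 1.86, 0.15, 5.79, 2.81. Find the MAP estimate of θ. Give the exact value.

The Uniform(0, θ) likelihood is θ^(−n) for θ ≥ max(xᵢ), zero otherwise. Here max(xᵢ) = 5.79.
Posterior ∝ θ^(−7) · θ^(−4) = θ^(−11) on θ ≥ max(2.9, 5.79) = 5.79.
This density is strictly decreasing in θ, so the posterior mode lies at the lower boundary of the support.

θ̂_MAP = 5.79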